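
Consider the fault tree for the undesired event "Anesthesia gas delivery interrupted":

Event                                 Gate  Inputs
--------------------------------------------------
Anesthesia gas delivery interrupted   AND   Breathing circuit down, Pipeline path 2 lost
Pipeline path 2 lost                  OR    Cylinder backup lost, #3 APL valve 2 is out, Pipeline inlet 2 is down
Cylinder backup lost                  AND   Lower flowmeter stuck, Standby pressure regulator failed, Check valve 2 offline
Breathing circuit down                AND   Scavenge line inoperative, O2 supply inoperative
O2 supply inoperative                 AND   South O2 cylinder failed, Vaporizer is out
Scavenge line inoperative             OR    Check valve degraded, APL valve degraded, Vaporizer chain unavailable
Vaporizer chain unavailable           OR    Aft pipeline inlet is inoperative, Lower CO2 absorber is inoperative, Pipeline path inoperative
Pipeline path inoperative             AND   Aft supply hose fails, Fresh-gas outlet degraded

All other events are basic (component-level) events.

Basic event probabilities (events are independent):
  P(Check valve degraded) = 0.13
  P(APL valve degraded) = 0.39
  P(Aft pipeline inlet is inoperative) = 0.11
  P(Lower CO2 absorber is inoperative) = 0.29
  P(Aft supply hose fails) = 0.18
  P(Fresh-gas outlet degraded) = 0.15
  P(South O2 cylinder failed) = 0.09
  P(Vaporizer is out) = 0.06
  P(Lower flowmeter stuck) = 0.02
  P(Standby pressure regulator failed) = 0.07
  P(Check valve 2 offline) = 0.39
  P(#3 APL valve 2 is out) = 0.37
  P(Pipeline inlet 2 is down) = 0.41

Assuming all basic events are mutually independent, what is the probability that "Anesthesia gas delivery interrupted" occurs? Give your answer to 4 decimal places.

P(Pipeline path inoperative) [AND] = 0.18 × 0.15 = 0.027000
P(Vaporizer chain unavailable) [OR] = 1 − (1−0.11) × (1−0.29) × (1−0.027000) = 0.385161
P(Scavenge line inoperative) [OR] = 1 − (1−0.13) × (1−0.39) × (1−0.385161) = 0.673705
P(O2 supply inoperative) [AND] = 0.09 × 0.06 = 0.005400
P(Breathing circuit down) [AND] = 0.673705 × 0.005400 = 0.003638
P(Cylinder backup lost) [AND] = 0.02 × 0.07 × 0.39 = 0.000546
P(Pipeline path 2 lost) [OR] = 1 − (1−0.000546) × (1−0.37) × (1−0.41) = 0.628503
P(Anesthesia gas delivery interrupted) [AND] = 0.003638 × 0.628503 = 0.002286
Rounded to 4 decimal places: P(Anesthesia gas delivery interrupted) ≈ 0.0023.

0.0023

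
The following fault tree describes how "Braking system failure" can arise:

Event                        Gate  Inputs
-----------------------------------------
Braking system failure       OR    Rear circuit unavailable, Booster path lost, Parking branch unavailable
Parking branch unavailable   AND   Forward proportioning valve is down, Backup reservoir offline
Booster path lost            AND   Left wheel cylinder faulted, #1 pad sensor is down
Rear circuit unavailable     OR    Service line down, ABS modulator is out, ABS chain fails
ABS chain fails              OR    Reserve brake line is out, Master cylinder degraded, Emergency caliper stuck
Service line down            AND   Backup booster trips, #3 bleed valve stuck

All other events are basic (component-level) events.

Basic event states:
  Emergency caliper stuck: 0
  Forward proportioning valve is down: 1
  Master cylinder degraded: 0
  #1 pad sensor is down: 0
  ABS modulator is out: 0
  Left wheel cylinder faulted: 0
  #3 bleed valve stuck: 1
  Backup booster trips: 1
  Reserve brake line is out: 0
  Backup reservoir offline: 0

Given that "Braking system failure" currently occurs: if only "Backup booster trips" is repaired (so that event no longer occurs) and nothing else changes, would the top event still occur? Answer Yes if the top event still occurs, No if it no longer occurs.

No

Counterfactual: set "Backup booster trips" to not occurred.
Service line down [AND]: Backup booster trips=not, #3 bleed valve stuck=occurs → not all inputs occur → does not occur.
ABS chain fails [OR]: Reserve brake line is out=not, Master cylinder degraded=not, Emergency caliper stuck=not → no input occurs → does not occur.
Rear circuit unavailable [OR]: Service line down=not, ABS modulator is out=not, ABS chain fails=not → no input occurs → does not occur.
Booster path lost [AND]: Left wheel cylinder faulted=not, #1 pad sensor is down=not → not all inputs occur → does not occur.
Parking branch unavailable [AND]: Forward proportioning valve is down=occurs, Backup reservoir offline=not → not all inputs occur → does not occur.
Braking system failure [OR]: Rear circuit unavailable=not, Booster path lost=not, Parking branch unavailable=not → no input occurs → does not occur.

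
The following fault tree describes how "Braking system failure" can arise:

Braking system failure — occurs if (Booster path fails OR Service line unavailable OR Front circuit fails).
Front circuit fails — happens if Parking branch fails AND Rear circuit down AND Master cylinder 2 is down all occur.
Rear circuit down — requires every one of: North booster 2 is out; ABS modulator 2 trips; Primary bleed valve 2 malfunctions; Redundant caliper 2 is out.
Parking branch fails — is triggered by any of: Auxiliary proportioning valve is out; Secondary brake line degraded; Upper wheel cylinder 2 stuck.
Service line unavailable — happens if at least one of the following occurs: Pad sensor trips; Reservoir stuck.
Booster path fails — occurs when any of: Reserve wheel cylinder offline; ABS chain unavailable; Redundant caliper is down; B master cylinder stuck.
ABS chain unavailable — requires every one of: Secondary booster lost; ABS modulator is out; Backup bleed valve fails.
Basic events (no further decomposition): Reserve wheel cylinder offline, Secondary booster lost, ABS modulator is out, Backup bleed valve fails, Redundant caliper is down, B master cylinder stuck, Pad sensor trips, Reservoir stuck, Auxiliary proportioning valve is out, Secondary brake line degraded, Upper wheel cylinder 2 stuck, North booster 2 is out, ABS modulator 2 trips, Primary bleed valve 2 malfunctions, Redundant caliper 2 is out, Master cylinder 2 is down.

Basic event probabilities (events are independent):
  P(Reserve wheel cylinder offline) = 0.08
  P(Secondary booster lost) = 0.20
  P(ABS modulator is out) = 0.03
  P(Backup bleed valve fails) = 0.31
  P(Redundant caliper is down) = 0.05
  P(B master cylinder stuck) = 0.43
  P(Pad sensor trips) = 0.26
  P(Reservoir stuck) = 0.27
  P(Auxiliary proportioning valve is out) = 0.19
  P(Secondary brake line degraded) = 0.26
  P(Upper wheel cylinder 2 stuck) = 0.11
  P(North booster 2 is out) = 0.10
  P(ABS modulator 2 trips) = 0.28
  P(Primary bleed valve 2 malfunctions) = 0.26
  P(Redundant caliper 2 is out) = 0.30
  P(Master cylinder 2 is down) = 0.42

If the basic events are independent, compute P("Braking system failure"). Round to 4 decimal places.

P(ABS chain unavailable) [AND] = 0.20 × 0.03 × 0.31 = 0.001860
P(Booster path fails) [OR] = 1 − (1−0.08) × (1−0.001860) × (1−0.05) × (1−0.43) = 0.502747
P(Service line unavailable) [OR] = 1 − (1−0.26) × (1−0.27) = 0.459800
P(Parking branch fails) [OR] = 1 − (1−0.19) × (1−0.26) × (1−0.11) = 0.466534
P(Rear circuit down) [AND] = 0.10 × 0.28 × 0.26 × 0.30 = 0.002184
P(Front circuit fails) [AND] = 0.466534 × 0.002184 × 0.42 = 0.000428
P(Braking system failure) [OR] = 1 − (1−0.502747) × (1−0.459800) × (1−0.000428) = 0.731499
Rounded to 4 decimal places: P(Braking system failure) ≈ 0.7315.

0.7315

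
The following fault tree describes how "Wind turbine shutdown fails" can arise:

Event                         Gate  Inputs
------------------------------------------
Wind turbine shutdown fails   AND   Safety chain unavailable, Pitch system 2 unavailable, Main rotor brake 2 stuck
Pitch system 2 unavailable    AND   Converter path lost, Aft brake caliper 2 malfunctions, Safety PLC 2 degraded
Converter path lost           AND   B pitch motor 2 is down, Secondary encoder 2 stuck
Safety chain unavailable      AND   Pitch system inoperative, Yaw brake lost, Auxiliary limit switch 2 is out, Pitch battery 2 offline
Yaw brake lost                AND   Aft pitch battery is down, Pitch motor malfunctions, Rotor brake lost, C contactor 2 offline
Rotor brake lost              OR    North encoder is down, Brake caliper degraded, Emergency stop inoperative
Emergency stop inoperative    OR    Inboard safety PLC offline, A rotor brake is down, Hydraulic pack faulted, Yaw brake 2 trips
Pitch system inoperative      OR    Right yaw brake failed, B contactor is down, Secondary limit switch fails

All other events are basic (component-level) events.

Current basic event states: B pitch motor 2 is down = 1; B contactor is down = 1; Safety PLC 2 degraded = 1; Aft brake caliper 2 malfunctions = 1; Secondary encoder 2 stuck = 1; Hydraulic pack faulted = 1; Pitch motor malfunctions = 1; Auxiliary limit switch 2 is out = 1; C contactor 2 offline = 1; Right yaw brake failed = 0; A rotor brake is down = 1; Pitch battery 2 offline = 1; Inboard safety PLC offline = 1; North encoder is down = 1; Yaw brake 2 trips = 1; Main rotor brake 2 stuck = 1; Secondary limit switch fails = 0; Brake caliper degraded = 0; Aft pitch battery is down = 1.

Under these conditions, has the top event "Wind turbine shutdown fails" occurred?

Yes

Pitch system inoperative [OR]: Right yaw brake failed=not, B contactor is down=occurs, Secondary limit switch fails=not → at least one input occurs → occurs.
Emergency stop inoperative [OR]: Inboard safety PLC offline=occurs, A rotor brake is down=occurs, Hydraulic pack faulted=occurs, Yaw brake 2 trips=occurs → at least one input occurs → occurs.
Rotor brake lost [OR]: North encoder is down=occurs, Brake caliper degraded=not, Emergency stop inoperative=occurs → at least one input occurs → occurs.
Yaw brake lost [AND]: Aft pitch battery is down=occurs, Pitch motor malfunctions=occurs, Rotor brake lost=occurs, C contactor 2 offline=occurs → all inputs occur → occurs.
Safety chain unavailable [AND]: Pitch system inoperative=occurs, Yaw brake lost=occurs, Auxiliary limit switch 2 is out=occurs, Pitch battery 2 offline=occurs → all inputs occur → occurs.
Converter path lost [AND]: B pitch motor 2 is down=occurs, Secondary encoder 2 stuck=occurs → all inputs occur → occurs.
Pitch system 2 unavailable [AND]: Converter path lost=occurs, Aft brake caliper 2 malfunctions=occurs, Safety PLC 2 degraded=occurs → all inputs occur → occurs.
Wind turbine shutdown fails [AND]: Safety chain unavailable=occurs, Pitch system 2 unavailable=occurs, Main rotor brake 2 stuck=occurs → all inputs occur → occurs.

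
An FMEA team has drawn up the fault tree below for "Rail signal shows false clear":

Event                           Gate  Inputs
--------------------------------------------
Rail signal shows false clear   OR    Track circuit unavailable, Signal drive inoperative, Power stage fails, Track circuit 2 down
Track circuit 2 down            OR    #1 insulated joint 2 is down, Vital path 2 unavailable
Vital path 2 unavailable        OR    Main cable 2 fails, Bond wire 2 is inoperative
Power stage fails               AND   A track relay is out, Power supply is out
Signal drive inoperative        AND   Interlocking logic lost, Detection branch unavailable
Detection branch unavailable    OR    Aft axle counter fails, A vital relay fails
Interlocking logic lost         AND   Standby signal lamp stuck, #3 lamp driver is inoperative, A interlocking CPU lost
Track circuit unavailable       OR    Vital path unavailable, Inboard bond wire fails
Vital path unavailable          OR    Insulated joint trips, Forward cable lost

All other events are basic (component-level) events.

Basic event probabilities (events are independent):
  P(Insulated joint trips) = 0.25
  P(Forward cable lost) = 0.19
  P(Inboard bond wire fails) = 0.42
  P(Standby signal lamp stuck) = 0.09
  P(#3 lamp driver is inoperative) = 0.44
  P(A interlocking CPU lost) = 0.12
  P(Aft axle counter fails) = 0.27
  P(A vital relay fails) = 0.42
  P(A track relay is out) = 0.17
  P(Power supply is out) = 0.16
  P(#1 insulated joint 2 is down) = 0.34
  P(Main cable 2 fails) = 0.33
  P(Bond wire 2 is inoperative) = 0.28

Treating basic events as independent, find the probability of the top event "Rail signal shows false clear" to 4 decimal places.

P(Vital path unavailable) [OR] = 1 − (1−0.25) × (1−0.19) = 0.392500
P(Track circuit unavailable) [OR] = 1 − (1−0.392500) × (1−0.42) = 0.647650
P(Interlocking logic lost) [AND] = 0.09 × 0.44 × 0.12 = 0.004752
P(Detection branch unavailable) [OR] = 1 − (1−0.27) × (1−0.42) = 0.576600
P(Signal drive inoperative) [AND] = 0.004752 × 0.576600 = 0.002740
P(Power stage fails) [AND] = 0.17 × 0.16 = 0.027200
P(Vital path 2 unavailable) [OR] = 1 − (1−0.33) × (1−0.28) = 0.517600
P(Track circuit 2 down) [OR] = 1 − (1−0.34) × (1−0.517600) = 0.681616
P(Rail signal shows false clear) [OR] = 1 − (1−0.647650) × (1−0.002740) × (1−0.027200) × (1−0.681616) = 0.891168
Rounded to 4 decimal places: P(Rail signal shows false clear) ≈ 0.8912.

0.8912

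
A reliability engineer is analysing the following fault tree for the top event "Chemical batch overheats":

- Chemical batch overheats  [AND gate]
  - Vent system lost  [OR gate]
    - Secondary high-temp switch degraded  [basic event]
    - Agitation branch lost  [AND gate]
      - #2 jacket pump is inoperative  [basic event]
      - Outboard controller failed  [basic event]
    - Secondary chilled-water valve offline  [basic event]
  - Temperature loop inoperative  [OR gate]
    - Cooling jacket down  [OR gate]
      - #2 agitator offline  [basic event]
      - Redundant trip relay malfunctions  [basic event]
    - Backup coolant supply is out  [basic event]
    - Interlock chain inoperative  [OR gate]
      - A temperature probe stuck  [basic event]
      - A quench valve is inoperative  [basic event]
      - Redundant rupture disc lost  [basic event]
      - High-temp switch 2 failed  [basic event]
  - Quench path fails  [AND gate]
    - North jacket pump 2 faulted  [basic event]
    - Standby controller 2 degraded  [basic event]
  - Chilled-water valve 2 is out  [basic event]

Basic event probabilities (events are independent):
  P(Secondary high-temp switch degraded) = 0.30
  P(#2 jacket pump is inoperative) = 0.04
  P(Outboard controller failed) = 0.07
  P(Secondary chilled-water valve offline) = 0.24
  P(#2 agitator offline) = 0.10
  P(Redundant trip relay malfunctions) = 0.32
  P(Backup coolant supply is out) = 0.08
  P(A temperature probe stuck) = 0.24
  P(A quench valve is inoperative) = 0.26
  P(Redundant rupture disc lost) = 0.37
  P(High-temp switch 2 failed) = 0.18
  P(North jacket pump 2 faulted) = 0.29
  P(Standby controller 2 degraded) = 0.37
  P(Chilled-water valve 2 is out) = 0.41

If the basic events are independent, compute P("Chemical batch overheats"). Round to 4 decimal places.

0.0173

P(Agitation branch lost) [AND] = 0.04 × 0.07 = 0.002800
P(Vent system lost) [OR] = 1 − (1−0.30) × (1−0.002800) × (1−0.24) = 0.469490
P(Cooling jacket down) [OR] = 1 − (1−0.10) × (1−0.32) = 0.388000
P(Interlock chain inoperative) [OR] = 1 − (1−0.24) × (1−0.26) × (1−0.37) × (1−0.18) = 0.709464
P(Temperature loop inoperative) [OR] = 1 − (1−0.388000) × (1−0.08) × (1−0.709464) = 0.836417
P(Quench path fails) [AND] = 0.29 × 0.37 = 0.107300
P(Chemical batch overheats) [AND] = 0.469490 × 0.836417 × 0.107300 × 0.41 = 0.017276
Rounded to 4 decimal places: P(Chemical batch overheats) ≈ 0.0173.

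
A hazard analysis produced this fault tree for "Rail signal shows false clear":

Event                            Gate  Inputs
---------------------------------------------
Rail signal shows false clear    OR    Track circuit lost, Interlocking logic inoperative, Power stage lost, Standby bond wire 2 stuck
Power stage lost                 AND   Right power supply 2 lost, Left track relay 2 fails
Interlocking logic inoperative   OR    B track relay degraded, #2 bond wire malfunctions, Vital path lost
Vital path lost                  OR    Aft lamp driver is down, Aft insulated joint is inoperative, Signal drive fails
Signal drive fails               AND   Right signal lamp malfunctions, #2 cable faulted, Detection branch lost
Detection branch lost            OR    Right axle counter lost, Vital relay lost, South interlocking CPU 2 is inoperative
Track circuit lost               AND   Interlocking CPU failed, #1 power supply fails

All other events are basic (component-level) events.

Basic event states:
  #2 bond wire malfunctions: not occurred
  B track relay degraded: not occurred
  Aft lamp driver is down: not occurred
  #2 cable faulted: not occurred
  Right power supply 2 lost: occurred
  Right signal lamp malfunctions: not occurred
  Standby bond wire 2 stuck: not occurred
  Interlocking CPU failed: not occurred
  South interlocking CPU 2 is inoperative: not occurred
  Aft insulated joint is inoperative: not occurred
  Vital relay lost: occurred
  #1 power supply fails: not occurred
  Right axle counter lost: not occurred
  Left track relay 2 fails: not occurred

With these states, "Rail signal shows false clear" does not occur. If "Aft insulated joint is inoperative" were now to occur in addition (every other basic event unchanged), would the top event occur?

Yes

Counterfactual: set "Aft insulated joint is inoperative" to occurred.
Track circuit lost [AND]: Interlocking CPU failed=not, #1 power supply fails=not → not all inputs occur → does not occur.
Detection branch lost [OR]: Right axle counter lost=not, Vital relay lost=occurs, South interlocking CPU 2 is inoperative=not → at least one input occurs → occurs.
Signal drive fails [AND]: Right signal lamp malfunctions=not, #2 cable faulted=not, Detection branch lost=occurs → not all inputs occur → does not occur.
Vital path lost [OR]: Aft lamp driver is down=not, Aft insulated joint is inoperative=occurs, Signal drive fails=not → at least one input occurs → occurs.
Interlocking logic inoperative [OR]: B track relay degraded=not, #2 bond wire malfunctions=not, Vital path lost=occurs → at least one input occurs → occurs.
Power stage lost [AND]: Right power supply 2 lost=occurs, Left track relay 2 fails=not → not all inputs occur → does not occur.
Rail signal shows false clear [OR]: Track circuit lost=not, Interlocking logic inoperative=occurs, Power stage lost=not, Standby bond wire 2 stuck=not → at least one input occurs → occurs.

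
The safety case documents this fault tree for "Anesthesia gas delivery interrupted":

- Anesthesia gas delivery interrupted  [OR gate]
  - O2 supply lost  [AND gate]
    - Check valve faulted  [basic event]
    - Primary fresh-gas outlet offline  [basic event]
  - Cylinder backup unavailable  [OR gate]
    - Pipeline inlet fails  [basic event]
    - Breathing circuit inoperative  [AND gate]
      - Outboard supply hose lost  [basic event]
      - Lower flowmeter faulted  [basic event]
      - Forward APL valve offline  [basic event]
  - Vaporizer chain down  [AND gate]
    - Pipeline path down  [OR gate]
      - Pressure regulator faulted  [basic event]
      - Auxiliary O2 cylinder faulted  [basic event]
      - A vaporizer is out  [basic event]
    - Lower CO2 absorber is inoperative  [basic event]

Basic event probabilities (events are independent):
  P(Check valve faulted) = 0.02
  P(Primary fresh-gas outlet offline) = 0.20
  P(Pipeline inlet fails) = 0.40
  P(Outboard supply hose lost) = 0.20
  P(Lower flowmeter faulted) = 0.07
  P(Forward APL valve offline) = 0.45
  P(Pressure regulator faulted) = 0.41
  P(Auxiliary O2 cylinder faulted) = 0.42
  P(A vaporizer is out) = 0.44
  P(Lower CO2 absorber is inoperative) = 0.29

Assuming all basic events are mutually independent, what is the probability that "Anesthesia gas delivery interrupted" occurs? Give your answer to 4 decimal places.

P(O2 supply lost) [AND] = 0.02 × 0.20 = 0.004000
P(Breathing circuit inoperative) [AND] = 0.20 × 0.07 × 0.45 = 0.006300
P(Cylinder backup unavailable) [OR] = 1 − (1−0.40) × (1−0.006300) = 0.403780
P(Pipeline path down) [OR] = 1 − (1−0.41) × (1−0.42) × (1−0.44) = 0.808368
P(Vaporizer chain down) [AND] = 0.808368 × 0.29 = 0.234427
P(Anesthesia gas delivery interrupted) [OR] = 1 − (1−0.004000) × (1−0.403780) × (1−0.234427) = 0.545376
Rounded to 4 decimal places: P(Anesthesia gas delivery interrupted) ≈ 0.5454.

0.5454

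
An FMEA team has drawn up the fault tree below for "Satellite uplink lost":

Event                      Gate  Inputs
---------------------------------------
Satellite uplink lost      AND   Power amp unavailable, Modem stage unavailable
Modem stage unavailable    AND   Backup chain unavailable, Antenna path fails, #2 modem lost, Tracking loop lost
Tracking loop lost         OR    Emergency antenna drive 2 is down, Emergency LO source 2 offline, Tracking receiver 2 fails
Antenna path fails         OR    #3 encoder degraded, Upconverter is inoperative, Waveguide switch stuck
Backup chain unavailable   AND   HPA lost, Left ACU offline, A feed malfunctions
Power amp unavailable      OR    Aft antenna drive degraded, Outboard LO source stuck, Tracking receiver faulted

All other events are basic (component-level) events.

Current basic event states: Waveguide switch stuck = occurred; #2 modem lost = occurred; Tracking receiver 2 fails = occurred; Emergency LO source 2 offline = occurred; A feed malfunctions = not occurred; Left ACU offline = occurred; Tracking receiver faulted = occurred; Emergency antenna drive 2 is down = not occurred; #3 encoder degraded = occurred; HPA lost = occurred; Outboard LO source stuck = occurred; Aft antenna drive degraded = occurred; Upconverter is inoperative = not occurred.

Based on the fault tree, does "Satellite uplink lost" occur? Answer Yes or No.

Power amp unavailable [OR]: Aft antenna drive degraded=occurs, Outboard LO source stuck=occurs, Tracking receiver faulted=occurs → at least one input occurs → occurs.
Backup chain unavailable [AND]: HPA lost=occurs, Left ACU offline=occurs, A feed malfunctions=not → not all inputs occur → does not occur.
Antenna path fails [OR]: #3 encoder degraded=occurs, Upconverter is inoperative=not, Waveguide switch stuck=occurs → at least one input occurs → occurs.
Tracking loop lost [OR]: Emergency antenna drive 2 is down=not, Emergency LO source 2 offline=occurs, Tracking receiver 2 fails=occurs → at least one input occurs → occurs.
Modem stage unavailable [AND]: Backup chain unavailable=not, Antenna path fails=occurs, #2 modem lost=occurs, Tracking loop lost=occurs → not all inputs occur → does not occur.
Satellite uplink lost [AND]: Power amp unavailable=occurs, Modem stage unavailable=not → not all inputs occur → does not occur.

No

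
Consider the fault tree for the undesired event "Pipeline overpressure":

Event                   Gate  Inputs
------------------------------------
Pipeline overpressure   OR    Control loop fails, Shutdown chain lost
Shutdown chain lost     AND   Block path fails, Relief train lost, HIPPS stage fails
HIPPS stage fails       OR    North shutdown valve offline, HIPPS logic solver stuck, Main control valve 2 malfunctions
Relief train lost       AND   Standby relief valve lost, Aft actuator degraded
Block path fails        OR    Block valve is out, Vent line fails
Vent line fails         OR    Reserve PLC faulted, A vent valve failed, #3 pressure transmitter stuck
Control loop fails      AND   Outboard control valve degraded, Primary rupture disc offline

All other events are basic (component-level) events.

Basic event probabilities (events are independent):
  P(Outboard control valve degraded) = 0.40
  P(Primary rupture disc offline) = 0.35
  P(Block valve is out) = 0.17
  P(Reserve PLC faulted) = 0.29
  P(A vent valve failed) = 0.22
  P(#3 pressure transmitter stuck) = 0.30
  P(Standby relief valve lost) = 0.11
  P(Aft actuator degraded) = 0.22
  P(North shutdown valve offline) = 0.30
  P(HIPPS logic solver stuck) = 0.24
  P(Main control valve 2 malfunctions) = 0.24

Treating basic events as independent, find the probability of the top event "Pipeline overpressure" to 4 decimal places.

0.1484

P(Control loop fails) [AND] = 0.40 × 0.35 = 0.140000
P(Vent line fails) [OR] = 1 − (1−0.29) × (1−0.22) × (1−0.30) = 0.612340
P(Block path fails) [OR] = 1 − (1−0.17) × (1−0.612340) = 0.678242
P(Relief train lost) [AND] = 0.11 × 0.22 = 0.024200
P(HIPPS stage fails) [OR] = 1 − (1−0.30) × (1−0.24) × (1−0.24) = 0.595680
P(Shutdown chain lost) [AND] = 0.678242 × 0.024200 × 0.595680 = 0.009777
P(Pipeline overpressure) [OR] = 1 − (1−0.140000) × (1−0.009777) = 0.148408
Rounded to 4 decimal places: P(Pipeline overpressure) ≈ 0.1484.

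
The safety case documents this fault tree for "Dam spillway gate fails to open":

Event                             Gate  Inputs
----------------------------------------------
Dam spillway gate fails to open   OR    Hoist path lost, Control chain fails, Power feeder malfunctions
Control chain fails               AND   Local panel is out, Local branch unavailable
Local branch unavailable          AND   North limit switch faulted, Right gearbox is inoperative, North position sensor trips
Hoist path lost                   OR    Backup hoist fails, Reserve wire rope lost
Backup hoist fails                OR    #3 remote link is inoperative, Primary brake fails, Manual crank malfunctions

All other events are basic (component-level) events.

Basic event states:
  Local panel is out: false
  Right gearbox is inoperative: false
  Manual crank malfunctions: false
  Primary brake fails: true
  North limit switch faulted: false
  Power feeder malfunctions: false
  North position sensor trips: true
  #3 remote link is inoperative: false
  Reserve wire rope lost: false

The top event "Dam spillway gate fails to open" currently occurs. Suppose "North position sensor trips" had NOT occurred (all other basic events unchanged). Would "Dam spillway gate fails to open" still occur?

Yes

Counterfactual: set "North position sensor trips" to not occurred.
Backup hoist fails [OR]: #3 remote link is inoperative=not, Primary brake fails=occurs, Manual crank malfunctions=not → at least one input occurs → occurs.
Hoist path lost [OR]: Backup hoist fails=occurs, Reserve wire rope lost=not → at least one input occurs → occurs.
Local branch unavailable [AND]: North limit switch faulted=not, Right gearbox is inoperative=not, North position sensor trips=not → not all inputs occur → does not occur.
Control chain fails [AND]: Local panel is out=not, Local branch unavailable=not → not all inputs occur → does not occur.
Dam spillway gate fails to open [OR]: Hoist path lost=occurs, Control chain fails=not, Power feeder malfunctions=not → at least one input occurs → occurs.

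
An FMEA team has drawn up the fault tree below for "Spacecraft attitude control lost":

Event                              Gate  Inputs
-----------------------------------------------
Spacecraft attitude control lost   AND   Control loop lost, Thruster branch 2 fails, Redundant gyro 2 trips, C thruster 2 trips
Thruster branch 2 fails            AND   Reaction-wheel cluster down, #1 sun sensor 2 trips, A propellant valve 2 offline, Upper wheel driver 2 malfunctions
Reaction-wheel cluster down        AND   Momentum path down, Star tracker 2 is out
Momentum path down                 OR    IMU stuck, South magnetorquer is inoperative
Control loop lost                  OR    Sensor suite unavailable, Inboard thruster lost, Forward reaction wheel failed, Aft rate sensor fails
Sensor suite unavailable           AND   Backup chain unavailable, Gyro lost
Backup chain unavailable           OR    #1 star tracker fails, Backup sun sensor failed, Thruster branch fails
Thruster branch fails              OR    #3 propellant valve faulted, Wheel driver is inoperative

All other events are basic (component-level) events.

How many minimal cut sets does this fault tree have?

14

Thruster branch fails [OR]: union of children's cut sets → 2 cut set(s).
Backup chain unavailable [OR]: union of children's cut sets → 4 cut set(s).
Sensor suite unavailable [AND]: one cut set from each child combined → 4 × 1 = 4 cut set(s).
Control loop lost [OR]: union of children's cut sets → 7 cut set(s).
Momentum path down [OR]: union of children's cut sets → 2 cut set(s).
Reaction-wheel cluster down [AND]: one cut set from each child combined → 2 × 1 = 2 cut set(s).
Thruster branch 2 fails [AND]: one cut set from each child combined → 2 × 1 × 1 × 1 = 2 cut set(s).
Spacecraft attitude control lost [AND]: one cut set from each child combined → 7 × 2 × 1 × 1 = 14 cut set(s).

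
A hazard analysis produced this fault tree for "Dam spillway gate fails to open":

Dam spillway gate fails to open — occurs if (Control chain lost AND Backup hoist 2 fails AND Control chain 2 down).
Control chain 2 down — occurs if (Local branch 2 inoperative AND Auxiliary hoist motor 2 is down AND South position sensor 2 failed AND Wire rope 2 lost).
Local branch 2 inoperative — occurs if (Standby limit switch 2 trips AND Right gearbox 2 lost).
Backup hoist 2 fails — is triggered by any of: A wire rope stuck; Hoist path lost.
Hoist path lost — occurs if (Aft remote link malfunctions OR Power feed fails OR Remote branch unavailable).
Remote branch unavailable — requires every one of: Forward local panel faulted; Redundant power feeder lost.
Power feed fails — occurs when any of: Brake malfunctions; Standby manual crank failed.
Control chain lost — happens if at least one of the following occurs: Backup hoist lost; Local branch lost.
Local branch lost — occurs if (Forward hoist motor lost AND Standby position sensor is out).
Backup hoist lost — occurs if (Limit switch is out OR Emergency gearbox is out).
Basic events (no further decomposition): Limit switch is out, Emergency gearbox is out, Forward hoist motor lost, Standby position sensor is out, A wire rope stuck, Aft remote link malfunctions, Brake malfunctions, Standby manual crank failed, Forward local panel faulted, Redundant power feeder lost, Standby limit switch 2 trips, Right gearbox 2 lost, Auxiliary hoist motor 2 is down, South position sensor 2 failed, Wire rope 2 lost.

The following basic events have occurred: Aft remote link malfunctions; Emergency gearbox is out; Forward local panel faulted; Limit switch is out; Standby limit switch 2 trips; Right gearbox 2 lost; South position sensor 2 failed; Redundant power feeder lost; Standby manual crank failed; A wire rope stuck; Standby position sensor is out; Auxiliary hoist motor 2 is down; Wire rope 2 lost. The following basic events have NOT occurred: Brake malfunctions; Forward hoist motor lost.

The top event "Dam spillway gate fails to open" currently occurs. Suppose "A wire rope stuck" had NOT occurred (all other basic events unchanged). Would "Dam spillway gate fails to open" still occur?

Counterfactual: set "A wire rope stuck" to not occurred.
Backup hoist lost [OR]: Limit switch is out=occurs, Emergency gearbox is out=occurs → at least one input occurs → occurs.
Local branch lost [AND]: Forward hoist motor lost=not, Standby position sensor is out=occurs → not all inputs occur → does not occur.
Control chain lost [OR]: Backup hoist lost=occurs, Local branch lost=not → at least one input occurs → occurs.
Power feed fails [OR]: Brake malfunctions=not, Standby manual crank failed=occurs → at least one input occurs → occurs.
Remote branch unavailable [AND]: Forward local panel faulted=occurs, Redundant power feeder lost=occurs → all inputs occur → occurs.
Hoist path lost [OR]: Aft remote link malfunctions=occurs, Power feed fails=occurs, Remote branch unavailable=occurs → at least one input occurs → occurs.
Backup hoist 2 fails [OR]: A wire rope stuck=not, Hoist path lost=occurs → at least one input occurs → occurs.
Local branch 2 inoperative [AND]: Standby limit switch 2 trips=occurs, Right gearbox 2 lost=occurs → all inputs occur → occurs.
Control chain 2 down [AND]: Local branch 2 inoperative=occurs, Auxiliary hoist motor 2 is down=occurs, South position sensor 2 failed=occurs, Wire rope 2 lost=occurs → all inputs occur → occurs.
Dam spillway gate fails to open [AND]: Control chain lost=occurs, Backup hoist 2 fails=occurs, Control chain 2 down=occurs → all inputs occur → occurs.

Yes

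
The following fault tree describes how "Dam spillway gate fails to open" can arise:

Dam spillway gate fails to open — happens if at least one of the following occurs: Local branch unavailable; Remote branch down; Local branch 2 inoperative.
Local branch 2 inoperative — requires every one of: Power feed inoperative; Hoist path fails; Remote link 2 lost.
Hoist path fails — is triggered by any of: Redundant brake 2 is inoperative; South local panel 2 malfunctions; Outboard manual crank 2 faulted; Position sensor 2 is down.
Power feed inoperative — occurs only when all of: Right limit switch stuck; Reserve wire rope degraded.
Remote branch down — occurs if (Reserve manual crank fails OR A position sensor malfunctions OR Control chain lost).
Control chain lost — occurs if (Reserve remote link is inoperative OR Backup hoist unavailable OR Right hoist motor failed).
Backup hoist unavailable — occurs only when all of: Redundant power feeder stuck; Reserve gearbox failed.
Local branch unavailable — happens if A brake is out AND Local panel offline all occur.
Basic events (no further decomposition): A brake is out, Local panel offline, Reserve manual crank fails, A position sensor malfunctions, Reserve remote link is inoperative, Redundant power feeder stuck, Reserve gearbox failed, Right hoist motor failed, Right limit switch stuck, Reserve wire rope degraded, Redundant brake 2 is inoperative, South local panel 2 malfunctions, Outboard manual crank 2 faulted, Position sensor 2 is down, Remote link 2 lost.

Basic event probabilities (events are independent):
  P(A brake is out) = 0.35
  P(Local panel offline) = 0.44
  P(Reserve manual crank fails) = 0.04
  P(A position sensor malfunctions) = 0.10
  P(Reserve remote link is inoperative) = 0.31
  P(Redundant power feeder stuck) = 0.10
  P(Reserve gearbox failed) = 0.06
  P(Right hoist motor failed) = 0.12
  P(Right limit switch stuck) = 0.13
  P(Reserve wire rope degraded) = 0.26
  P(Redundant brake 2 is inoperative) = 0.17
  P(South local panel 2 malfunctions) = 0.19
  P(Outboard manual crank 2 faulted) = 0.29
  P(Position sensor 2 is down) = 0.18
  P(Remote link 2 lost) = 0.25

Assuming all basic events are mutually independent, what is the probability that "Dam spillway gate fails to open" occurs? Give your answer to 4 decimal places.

0.5611

P(Local branch unavailable) [AND] = 0.35 × 0.44 = 0.154000
P(Backup hoist unavailable) [AND] = 0.10 × 0.06 = 0.006000
P(Control chain lost) [OR] = 1 − (1−0.31) × (1−0.006000) × (1−0.12) = 0.396443
P(Remote branch down) [OR] = 1 − (1−0.04) × (1−0.10) × (1−0.396443) = 0.478527
P(Power feed inoperative) [AND] = 0.13 × 0.26 = 0.033800
P(Hoist path fails) [OR] = 1 − (1−0.17) × (1−0.19) × (1−0.29) × (1−0.18) = 0.608587
P(Local branch 2 inoperative) [AND] = 0.033800 × 0.608587 × 0.25 = 0.005143
P(Dam spillway gate fails to open) [OR] = 1 − (1−0.154000) × (1−0.478527) × (1−0.005143) = 0.561103
Rounded to 4 decimal places: P(Dam spillway gate fails to open) ≈ 0.5611.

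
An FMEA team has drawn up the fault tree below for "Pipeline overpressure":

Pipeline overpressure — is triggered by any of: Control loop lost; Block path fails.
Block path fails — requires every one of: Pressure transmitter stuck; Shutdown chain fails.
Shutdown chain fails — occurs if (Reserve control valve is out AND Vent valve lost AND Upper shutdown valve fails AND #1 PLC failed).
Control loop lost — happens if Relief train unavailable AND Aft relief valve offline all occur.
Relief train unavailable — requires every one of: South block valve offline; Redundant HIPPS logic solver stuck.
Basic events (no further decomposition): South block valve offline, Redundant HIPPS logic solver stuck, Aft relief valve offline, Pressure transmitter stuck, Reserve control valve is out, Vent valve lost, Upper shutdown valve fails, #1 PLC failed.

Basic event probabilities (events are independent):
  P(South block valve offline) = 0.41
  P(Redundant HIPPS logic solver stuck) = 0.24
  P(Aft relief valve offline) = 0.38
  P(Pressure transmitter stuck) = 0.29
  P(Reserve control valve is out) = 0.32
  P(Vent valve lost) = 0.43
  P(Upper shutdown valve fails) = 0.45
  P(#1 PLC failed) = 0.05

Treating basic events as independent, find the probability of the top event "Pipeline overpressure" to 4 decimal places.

P(Relief train unavailable) [AND] = 0.41 × 0.24 = 0.098400
P(Control loop lost) [AND] = 0.098400 × 0.38 = 0.037392
P(Shutdown chain fails) [AND] = 0.32 × 0.43 × 0.45 × 0.05 = 0.003096
P(Block path fails) [AND] = 0.29 × 0.003096 = 0.000898
P(Pipeline overpressure) [OR] = 1 − (1−0.037392) × (1−0.000898) = 0.038256
Rounded to 4 decimal places: P(Pipeline overpressure) ≈ 0.0383.

0.0383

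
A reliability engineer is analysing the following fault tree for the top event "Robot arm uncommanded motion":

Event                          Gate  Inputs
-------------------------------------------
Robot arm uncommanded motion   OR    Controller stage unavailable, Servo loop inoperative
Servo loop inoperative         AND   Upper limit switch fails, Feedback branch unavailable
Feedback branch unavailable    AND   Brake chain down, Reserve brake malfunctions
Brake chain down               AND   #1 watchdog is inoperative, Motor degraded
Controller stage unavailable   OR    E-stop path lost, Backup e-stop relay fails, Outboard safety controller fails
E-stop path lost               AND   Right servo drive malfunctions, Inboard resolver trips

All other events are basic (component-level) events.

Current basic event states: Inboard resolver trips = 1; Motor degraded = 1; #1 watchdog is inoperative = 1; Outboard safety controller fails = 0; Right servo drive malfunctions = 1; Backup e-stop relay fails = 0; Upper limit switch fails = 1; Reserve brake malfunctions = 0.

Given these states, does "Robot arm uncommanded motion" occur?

Yes

E-stop path lost [AND]: Right servo drive malfunctions=occurs, Inboard resolver trips=occurs → all inputs occur → occurs.
Controller stage unavailable [OR]: E-stop path lost=occurs, Backup e-stop relay fails=not, Outboard safety controller fails=not → at least one input occurs → occurs.
Brake chain down [AND]: #1 watchdog is inoperative=occurs, Motor degraded=occurs → all inputs occur → occurs.
Feedback branch unavailable [AND]: Brake chain down=occurs, Reserve brake malfunctions=not → not all inputs occur → does not occur.
Servo loop inoperative [AND]: Upper limit switch fails=occurs, Feedback branch unavailable=not → not all inputs occur → does not occur.
Robot arm uncommanded motion [OR]: Controller stage unavailable=occurs, Servo loop inoperative=not → at least one input occurs → occurs.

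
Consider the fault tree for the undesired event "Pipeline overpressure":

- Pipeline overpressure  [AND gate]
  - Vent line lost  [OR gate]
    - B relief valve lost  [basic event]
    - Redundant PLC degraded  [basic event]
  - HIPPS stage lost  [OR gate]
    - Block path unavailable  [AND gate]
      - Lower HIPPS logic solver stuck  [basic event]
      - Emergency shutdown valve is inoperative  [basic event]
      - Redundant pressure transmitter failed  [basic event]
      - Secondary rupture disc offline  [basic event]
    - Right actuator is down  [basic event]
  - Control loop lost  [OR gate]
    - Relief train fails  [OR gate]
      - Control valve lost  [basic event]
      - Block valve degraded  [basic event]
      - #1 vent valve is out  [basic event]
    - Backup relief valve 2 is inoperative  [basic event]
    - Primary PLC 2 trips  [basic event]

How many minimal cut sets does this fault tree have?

20

Vent line lost [OR]: union of children's cut sets → 2 cut set(s).
Block path unavailable [AND]: one cut set from each child combined → 1 × 1 × 1 × 1 = 1 cut set(s).
HIPPS stage lost [OR]: union of children's cut sets → 2 cut set(s).
Relief train fails [OR]: union of children's cut sets → 3 cut set(s).
Control loop lost [OR]: union of children's cut sets → 5 cut set(s).
Pipeline overpressure [AND]: one cut set from each child combined → 2 × 2 × 5 = 20 cut set(s).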